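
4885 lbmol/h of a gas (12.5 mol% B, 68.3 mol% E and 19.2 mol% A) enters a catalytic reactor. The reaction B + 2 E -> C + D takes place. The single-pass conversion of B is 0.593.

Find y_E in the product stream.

B reacted = 0.593 × 610.6 = 362.1 lbmol/h; ν_B = −1, so ξ = 362.1/1 = 362.1 lbmol/h.
Outlet amounts (n = n₀ + ν ξ):
  B: 610.6 − 1(362.1) = 248.5
  E: 3336 − 2(362.1) = 2612
  C: 0 + 1(362.1) = 362.1
  D: 0 + 1(362.1) = 362.1
  A: 937.9 (inert)
Total out = 4523 lbmol/h; y_E = 2612 / 4523 = 0.5776.

0.578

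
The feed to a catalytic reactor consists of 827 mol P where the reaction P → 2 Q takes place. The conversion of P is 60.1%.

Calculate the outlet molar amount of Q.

994 mol

P reacted = 0.601 × 827 = 497 mol; ν_P = −1, so ξ = 497/1 = 497 mol.
Outlet amounts (n = n₀ + ν ξ):
  P: 827 − 1(497) = 330
  Q: 0 + 2(497) = 994.1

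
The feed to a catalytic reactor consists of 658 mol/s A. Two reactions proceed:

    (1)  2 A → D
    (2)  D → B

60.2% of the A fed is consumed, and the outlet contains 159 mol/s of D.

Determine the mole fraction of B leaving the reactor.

Conversion of A: A consumed = 2ξ₁ = 0.602 × 658 → ξ₁ = 198.1 mol/s.
D balance: n_D = 0 + 1ξ₁ − 1ξ₂ = 159 → ξ₂ = (1·198.1 − 159)/1 = 39.06 mol/s.
Outlet amounts (n = n₀ + Σ ν·ξ):
  A: 658 − 2(198.1) = 261.9
  D: 0 + 1(198.1) − 1(39.06) = 159
  B: 0 + 1(39.06) = 39.06
Total out = 459.9 mol/s; y_B = 39.06 / 459.9 = 0.08492.

0.0849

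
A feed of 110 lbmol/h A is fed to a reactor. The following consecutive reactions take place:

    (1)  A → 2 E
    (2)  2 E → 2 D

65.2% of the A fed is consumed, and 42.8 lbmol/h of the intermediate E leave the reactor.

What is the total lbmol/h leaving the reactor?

Conversion of A: A consumed = 1ξ₁ = 0.652 × 110 → ξ₁ = 71.72 lbmol/h.
E balance: n_E = 0 + 2ξ₁ − 2ξ₂ = 42.8 → ξ₂ = (2·71.72 − 42.8)/2 = 50.32 lbmol/h.
Outlet amounts (n = n₀ + Σ ν·ξ):
  A: 110 − 1(71.72) = 38.28
  E: 0 + 2(71.72) − 2(50.32) = 42.8
  D: 0 + 2(50.32) = 100.6
Total out = 38.28 + 42.8 + 100.6 = 181.7 lbmol/h.

182 lbmol/h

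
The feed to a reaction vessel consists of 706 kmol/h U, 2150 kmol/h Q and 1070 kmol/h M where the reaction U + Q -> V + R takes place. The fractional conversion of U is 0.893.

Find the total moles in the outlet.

U reacted = 0.893 × 706 = 630.5 kmol/h; ν_U = −1, so ξ = 630.5/1 = 630.5 kmol/h.
Outlet amounts (n = n₀ + ν ξ):
  U: 706 − 1(630.5) = 75.54
  Q: 2150 − 1(630.5) = 1520
  V: 0 + 1(630.5) = 630.5
  R: 0 + 1(630.5) = 630.5
  M: 1070 (inert)
Total out = 75.54 + 1520 + 630.5 + 630.5 + 1070 = 3926 kmol/h.

3930 kmol/h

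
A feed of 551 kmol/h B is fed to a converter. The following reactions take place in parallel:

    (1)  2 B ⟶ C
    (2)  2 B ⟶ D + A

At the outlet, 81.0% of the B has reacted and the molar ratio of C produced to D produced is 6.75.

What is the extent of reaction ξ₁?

ξ₁ = 194 kmol/h

Conversion of B: B consumed = 0.81 × 551 = 446.3 kmol/h = 2ξ₁ + 2ξ₂.
Selectivity: 1ξ₁ / (1ξ₂) = 6.75 → ξ₁ = 6.75 ξ₂.
Substitute: (2·6.75 + 2) ξ₂ = 446.3 → ξ₂ = 28.79 kmol/h, ξ₁ = 194.4 kmol/h.
Outlet amounts (n = n₀ + Σ ν·ξ):
  B: 551 − 2(194.4) − 2(28.79) = 104.7
  C: 0 + 1(194.4) = 194.4
  D: 0 + 1(28.79) = 28.79
  A: 0 + 1(28.79) = 28.79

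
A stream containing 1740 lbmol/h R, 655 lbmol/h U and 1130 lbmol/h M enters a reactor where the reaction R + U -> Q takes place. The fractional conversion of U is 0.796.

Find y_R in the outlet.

U reacted = 0.796 × 655 = 521.4 lbmol/h; ν_U = −1, so ξ = 521.4/1 = 521.4 lbmol/h.
Outlet amounts (n = n₀ + ν ξ):
  R: 1740 − 1(521.4) = 1219
  U: 655 − 1(521.4) = 133.6
  Q: 0 + 1(521.4) = 521.4
  M: 1130 (inert)
Total out = 3004 lbmol/h; y_R = 1219 / 3004 = 0.4057.

0.406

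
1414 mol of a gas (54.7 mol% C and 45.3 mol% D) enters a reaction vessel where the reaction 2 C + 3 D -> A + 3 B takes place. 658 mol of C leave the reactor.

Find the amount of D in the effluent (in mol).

467 mol

For C: n = n₀ − 2ξ → 658 = 773.5 − 2ξ, giving ξ = 57.73 mol.
Outlet amounts (n = n₀ + ν ξ):
  C: 773.5 − 2(57.73) = 658
  D: 640.5 − 3(57.73) = 467.4
  A: 0 + 1(57.73) = 57.73
  B: 0 + 3(57.73) = 173.2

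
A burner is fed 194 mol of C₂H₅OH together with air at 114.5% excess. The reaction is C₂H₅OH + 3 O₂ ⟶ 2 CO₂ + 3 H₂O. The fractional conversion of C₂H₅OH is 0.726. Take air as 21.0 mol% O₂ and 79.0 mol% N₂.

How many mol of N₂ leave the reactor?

4700 mol

Stoichiometric O₂ = 3 × 194 = 582 mol; O₂ fed = 582 × 2.145 = 1248 mol.
N₂ fed = 1248 × 79/21 = 4696 mol.
Fuel reacted = 0.726 × 194 → ξ = 140.8 mol.
Outlet (n = n₀ + ν ξ):
  C₂H₅OH: 194 − 1(140.8) = 53.16
  O₂: 1248 − 3(140.8) = 825.9
  N₂: 4696 (inert)
  CO₂: 0 + 2(140.8) = 281.7
  H₂O: 0 + 3(140.8) = 422.5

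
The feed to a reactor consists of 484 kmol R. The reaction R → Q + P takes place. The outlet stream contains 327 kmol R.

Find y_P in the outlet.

0.245

For R: n = n₀ − 1ξ → 327 = 484 − 1ξ, giving ξ = 157 kmol.
Outlet amounts (n = n₀ + ν ξ):
  R: 484 − 1(157) = 327
  Q: 0 + 1(157) = 157
  P: 0 + 1(157) = 157
Total out = 641 kmol; y_P = 157 / 641 = 0.2449.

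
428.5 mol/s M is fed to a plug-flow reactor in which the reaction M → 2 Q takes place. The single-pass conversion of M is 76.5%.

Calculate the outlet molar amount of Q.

656 mol/s

M reacted = 0.765 × 428.5 = 327.8 mol/s; ν_M = −1, so ξ = 327.8/1 = 327.8 mol/s.
Outlet amounts (n = n₀ + ν ξ):
  M: 428.5 − 1(327.8) = 100.7
  Q: 0 + 2(327.8) = 655.6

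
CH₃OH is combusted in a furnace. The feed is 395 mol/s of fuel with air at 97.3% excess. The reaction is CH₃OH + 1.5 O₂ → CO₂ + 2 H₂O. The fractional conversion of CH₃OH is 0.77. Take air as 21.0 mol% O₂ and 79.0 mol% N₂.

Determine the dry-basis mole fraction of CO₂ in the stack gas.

Stoichiometric O₂ = 1.5 × 395 = 592.5 mol/s; O₂ fed = 592.5 × 1.973 = 1169 mol/s.
N₂ fed = 1169 × 79/21 = 4398 mol/s.
Fuel reacted = 0.77 × 395 → ξ = 304.2 mol/s.
Outlet (n = n₀ + ν ξ):
  CH₃OH: 395 − 1(304.2) = 90.85
  O₂: 1169 − 1.5(304.2) = 712.8
  N₂: 4398 (inert)
  CO₂: 0 + 1(304.2) = 304.2
  H₂O: 0 + 2(304.2) = 608.3
Dry total = 5505 mol/s; y_CO₂ (dry) = 304.2 / 5505 = 0.05525.

0.0552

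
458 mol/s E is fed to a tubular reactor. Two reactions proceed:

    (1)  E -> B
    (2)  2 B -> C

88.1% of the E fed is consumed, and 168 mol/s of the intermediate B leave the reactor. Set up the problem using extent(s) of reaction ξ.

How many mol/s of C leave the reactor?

118 mol/s

Conversion of E: E consumed = 1ξ₁ = 0.881 × 458 → ξ₁ = 403.5 mol/s.
B balance: n_B = 0 + 1ξ₁ − 2ξ₂ = 168 → ξ₂ = (1·403.5 − 168)/2 = 117.7 mol/s.
Outlet amounts (n = n₀ + Σ ν·ξ):
  E: 458 − 1(403.5) = 54.5
  B: 0 + 1(403.5) − 2(117.7) = 168
  C: 0 + 1(117.7) = 117.7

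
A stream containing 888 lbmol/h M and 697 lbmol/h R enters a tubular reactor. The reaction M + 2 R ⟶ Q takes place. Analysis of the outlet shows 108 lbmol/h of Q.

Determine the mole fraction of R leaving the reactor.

0.351

For Q: n = n₀ + 1ξ → 108 = 0 + 1ξ, giving ξ = 108 lbmol/h.
Outlet amounts (n = n₀ + ν ξ):
  M: 888 − 1(108) = 780
  R: 697 − 2(108) = 481
  Q: 0 + 1(108) = 108
Total out = 1369 lbmol/h; y_R = 481 / 1369 = 0.3514.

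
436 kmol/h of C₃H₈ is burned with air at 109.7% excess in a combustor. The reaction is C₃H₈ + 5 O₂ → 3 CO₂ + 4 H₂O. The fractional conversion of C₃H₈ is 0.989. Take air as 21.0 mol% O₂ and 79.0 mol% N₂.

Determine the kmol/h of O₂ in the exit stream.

2420 kmol/h

Stoichiometric O₂ = 5 × 436 = 2180 kmol/h; O₂ fed = 2180 × 2.097 = 4571 kmol/h.
N₂ fed = 4571 × 79/21 = 17200 kmol/h.
Fuel reacted = 0.989 × 436 → ξ = 431.2 kmol/h.
Outlet (n = n₀ + ν ξ):
  C₃H₈: 436 − 1(431.2) = 4.796
  O₂: 4571 − 5(431.2) = 2415
  N₂: 17200 (inert)
  CO₂: 0 + 3(431.2) = 1294
  H₂O: 0 + 4(431.2) = 1725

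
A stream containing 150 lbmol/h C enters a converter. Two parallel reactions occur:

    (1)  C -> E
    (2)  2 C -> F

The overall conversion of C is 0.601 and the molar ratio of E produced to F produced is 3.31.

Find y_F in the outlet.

Conversion of C: C consumed = 0.601 × 150 = 90.15 lbmol/h = 1ξ₁ + 2ξ₂.
Selectivity: 1ξ₁ / (1ξ₂) = 3.31 → ξ₁ = 3.31 ξ₂.
Substitute: (1·3.31 + 2) ξ₂ = 90.15 → ξ₂ = 16.98 lbmol/h, ξ₁ = 56.2 lbmol/h.
Outlet amounts (n = n₀ + Σ ν·ξ):
  C: 150 − 1(56.2) − 2(16.98) = 59.85
  E: 0 + 1(56.2) = 56.2
  F: 0 + 1(16.98) = 16.98
Total out = 133 lbmol/h; y_F = 16.98 / 133 = 0.1276.

0.128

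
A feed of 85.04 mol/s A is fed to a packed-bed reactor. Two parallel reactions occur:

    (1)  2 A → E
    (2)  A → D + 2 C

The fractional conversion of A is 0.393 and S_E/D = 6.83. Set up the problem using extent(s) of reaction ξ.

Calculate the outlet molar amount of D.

2.28 mol/s

Conversion of A: A consumed = 0.393 × 85.04 = 33.42 mol/s = 2ξ₁ + 1ξ₂.
Selectivity: 1ξ₁ / (1ξ₂) = 6.83 → ξ₁ = 6.83 ξ₂.
Substitute: (2·6.83 + 1) ξ₂ = 33.42 → ξ₂ = 2.28 mol/s, ξ₁ = 15.57 mol/s.
Outlet amounts (n = n₀ + Σ ν·ξ):
  A: 85.04 − 2(15.57) − 1(2.28) = 51.62
  E: 0 + 1(15.57) = 15.57
  D: 0 + 1(2.28) = 2.28
  C: 0 + 2(2.28) = 4.559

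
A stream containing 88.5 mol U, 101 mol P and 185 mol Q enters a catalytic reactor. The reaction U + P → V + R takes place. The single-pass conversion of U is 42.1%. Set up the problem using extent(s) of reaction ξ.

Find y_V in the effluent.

0.0995

U reacted = 0.421 × 88.5 = 37.26 mol; ν_U = −1, so ξ = 37.26/1 = 37.26 mol.
Outlet amounts (n = n₀ + ν ξ):
  U: 88.5 − 1(37.26) = 51.24
  P: 101 − 1(37.26) = 63.74
  V: 0 + 1(37.26) = 37.26
  R: 0 + 1(37.26) = 37.26
  Q: 185 (inert)
Total out = 374.5 mol; y_V = 37.26 / 374.5 = 0.09949.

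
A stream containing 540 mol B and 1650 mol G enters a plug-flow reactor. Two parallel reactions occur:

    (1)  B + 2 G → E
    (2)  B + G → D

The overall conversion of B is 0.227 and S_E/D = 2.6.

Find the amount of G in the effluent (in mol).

Conversion of B: B consumed = 0.227 × 540 = 122.6 mol = 1ξ₁ + 1ξ₂.
Selectivity: 1ξ₁ / (1ξ₂) = 2.6 → ξ₁ = 2.6 ξ₂.
Substitute: (1·2.6 + 1) ξ₂ = 122.6 → ξ₂ = 34.05 mol, ξ₁ = 88.53 mol.
Outlet amounts (n = n₀ + Σ ν·ξ):
  B: 540 − 1(88.53) − 1(34.05) = 417.4
  G: 1650 − 2(88.53) − 1(34.05) = 1439
  E: 0 + 1(88.53) = 88.53
  D: 0 + 1(34.05) = 34.05

1440 mol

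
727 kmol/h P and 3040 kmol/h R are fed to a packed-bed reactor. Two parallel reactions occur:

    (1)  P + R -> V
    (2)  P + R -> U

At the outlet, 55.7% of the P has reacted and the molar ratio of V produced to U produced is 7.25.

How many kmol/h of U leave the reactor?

49.1 kmol/h

Conversion of P: P consumed = 0.557 × 727 = 404.9 kmol/h = 1ξ₁ + 1ξ₂.
Selectivity: 1ξ₁ / (1ξ₂) = 7.25 → ξ₁ = 7.25 ξ₂.
Substitute: (1·7.25 + 1) ξ₂ = 404.9 → ξ₂ = 49.08 kmol/h, ξ₁ = 355.9 kmol/h.
Outlet amounts (n = n₀ + Σ ν·ξ):
  P: 727 − 1(355.9) − 1(49.08) = 322.1
  R: 3040 − 1(355.9) − 1(49.08) = 2635
  V: 0 + 1(355.9) = 355.9
  U: 0 + 1(49.08) = 49.08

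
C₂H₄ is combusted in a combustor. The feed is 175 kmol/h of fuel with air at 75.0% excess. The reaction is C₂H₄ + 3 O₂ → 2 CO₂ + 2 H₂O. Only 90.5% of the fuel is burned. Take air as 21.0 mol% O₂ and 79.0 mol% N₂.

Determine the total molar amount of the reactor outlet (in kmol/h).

Stoichiometric O₂ = 3 × 175 = 525 kmol/h; O₂ fed = 525 × 1.750 = 918.8 kmol/h.
N₂ fed = 918.8 × 79/21 = 3456 kmol/h.
Fuel reacted = 0.905 × 175 → ξ = 158.4 kmol/h.
Outlet (n = n₀ + ν ξ):
  C₂H₄: 175 − 1(158.4) = 16.62
  O₂: 918.8 − 3(158.4) = 443.6
  N₂: 3456 (inert)
  CO₂: 0 + 2(158.4) = 316.8
  H₂O: 0 + 2(158.4) = 316.8
Total out = 16.62 + 443.6 + 3456 + 316.8 + 316.8 = 4550 kmol/h.

4550 kmol/h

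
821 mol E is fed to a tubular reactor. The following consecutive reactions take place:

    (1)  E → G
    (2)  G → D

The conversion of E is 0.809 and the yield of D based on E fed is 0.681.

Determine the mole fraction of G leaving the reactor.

Conversion of E: E consumed = 1ξ₁ = 0.809 × 821 → ξ₁ = 664.2 mol.
Yield of D: 1ξ₂ / 821 = 0.681 → ξ₂ = 559.1 mol.
Outlet amounts (n = n₀ + Σ ν·ξ):
  E: 821 − 1(664.2) = 156.8
  G: 0 + 1(664.2) − 1(559.1) = 105.1
  D: 0 + 1(559.1) = 559.1
Total out = 821 mol; y_G = 105.1 / 821 = 0.128.

0.128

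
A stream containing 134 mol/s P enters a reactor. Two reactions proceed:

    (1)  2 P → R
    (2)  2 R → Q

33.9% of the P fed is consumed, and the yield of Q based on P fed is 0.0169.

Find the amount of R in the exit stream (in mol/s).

Conversion of P: P consumed = 2ξ₁ = 0.339 × 134 → ξ₁ = 22.71 mol/s.
Yield of Q: 1ξ₂ / 134 = 0.0169 → ξ₂ = 2.265 mol/s.
Outlet amounts (n = n₀ + Σ ν·ξ):
  P: 134 − 2(22.71) = 88.57
  R: 0 + 1(22.71) − 2(2.265) = 18.18
  Q: 0 + 1(2.265) = 2.265

18.2 mol/s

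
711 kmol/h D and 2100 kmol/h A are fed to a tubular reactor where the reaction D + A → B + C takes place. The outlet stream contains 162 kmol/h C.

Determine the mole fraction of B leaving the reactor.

For C: n = n₀ + 1ξ → 162 = 0 + 1ξ, giving ξ = 162 kmol/h.
Outlet amounts (n = n₀ + ν ξ):
  D: 711 − 1(162) = 549
  A: 2100 − 1(162) = 1938
  B: 0 + 1(162) = 162
  C: 0 + 1(162) = 162
Total out = 2811 kmol/h; y_B = 162 / 2811 = 0.05763.

0.0576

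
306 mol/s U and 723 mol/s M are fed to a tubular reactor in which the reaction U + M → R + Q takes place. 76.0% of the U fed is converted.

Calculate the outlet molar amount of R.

233 mol/s

U reacted = 0.76 × 306 = 232.6 mol/s; ν_U = −1, so ξ = 232.6/1 = 232.6 mol/s.
Outlet amounts (n = n₀ + ν ξ):
  U: 306 − 1(232.6) = 73.44
  M: 723 − 1(232.6) = 490.4
  R: 0 + 1(232.6) = 232.6
  Q: 0 + 1(232.6) = 232.6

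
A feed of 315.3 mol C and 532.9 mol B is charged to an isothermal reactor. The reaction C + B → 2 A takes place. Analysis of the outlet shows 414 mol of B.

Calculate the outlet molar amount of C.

For B: n = n₀ − 1ξ → 414 = 532.9 − 1ξ, giving ξ = 118.9 mol.
Outlet amounts (n = n₀ + ν ξ):
  C: 315.3 − 1(118.9) = 196.4
  B: 532.9 − 1(118.9) = 414
  A: 0 + 2(118.9) = 237.8

196 mol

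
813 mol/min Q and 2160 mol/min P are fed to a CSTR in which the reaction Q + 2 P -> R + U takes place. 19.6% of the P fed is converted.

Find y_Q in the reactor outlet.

P reacted = 0.196 × 2160 = 423.4 mol/min; ν_P = −2, so ξ = 423.4/2 = 211.7 mol/min.
Outlet amounts (n = n₀ + ν ξ):
  Q: 813 − 1(211.7) = 601.3
  P: 2160 − 2(211.7) = 1737
  R: 0 + 1(211.7) = 211.7
  U: 0 + 1(211.7) = 211.7
Total out = 2761 mol/min; y_Q = 601.3 / 2761 = 0.2178.

0.218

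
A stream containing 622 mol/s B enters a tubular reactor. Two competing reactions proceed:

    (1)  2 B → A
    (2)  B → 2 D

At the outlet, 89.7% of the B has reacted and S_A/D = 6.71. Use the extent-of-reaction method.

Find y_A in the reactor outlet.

0.721

Conversion of B: B consumed = 0.897 × 622 = 557.9 mol/s = 2ξ₁ + 1ξ₂.
Selectivity: 1ξ₁ / (2ξ₂) = 6.71 → ξ₁ = 13.42 ξ₂.
Substitute: (2·13.42 + 1) ξ₂ = 557.9 → ξ₂ = 20.04 mol/s, ξ₁ = 268.9 mol/s.
Outlet amounts (n = n₀ + Σ ν·ξ):
  B: 622 − 2(268.9) − 1(20.04) = 64.07
  A: 0 + 1(268.9) = 268.9
  D: 0 + 2(20.04) = 40.08
Total out = 373.1 mol/s; y_A = 268.9 / 373.1 = 0.7209.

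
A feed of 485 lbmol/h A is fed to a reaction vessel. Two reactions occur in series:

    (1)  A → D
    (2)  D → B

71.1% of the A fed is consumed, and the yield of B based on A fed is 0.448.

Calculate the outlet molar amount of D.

128 lbmol/h

Conversion of A: A consumed = 1ξ₁ = 0.711 × 485 → ξ₁ = 344.8 lbmol/h.
Yield of B: 1ξ₂ / 485 = 0.448 → ξ₂ = 217.3 lbmol/h.
Outlet amounts (n = n₀ + Σ ν·ξ):
  A: 485 − 1(344.8) = 140.2
  D: 0 + 1(344.8) − 1(217.3) = 127.6
  B: 0 + 1(217.3) = 217.3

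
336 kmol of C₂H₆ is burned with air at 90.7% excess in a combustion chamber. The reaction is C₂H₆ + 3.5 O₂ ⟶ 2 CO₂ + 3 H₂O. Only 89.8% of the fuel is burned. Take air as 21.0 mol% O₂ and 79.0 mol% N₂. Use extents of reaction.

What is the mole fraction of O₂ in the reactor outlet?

Stoichiometric O₂ = 3.5 × 336 = 1176 kmol; O₂ fed = 1176 × 1.907 = 2243 kmol.
N₂ fed = 2243 × 79/21 = 8437 kmol.
Fuel reacted = 0.898 × 336 → ξ = 301.7 kmol.
Outlet (n = n₀ + ν ξ):
  C₂H₆: 336 − 1(301.7) = 34.27
  O₂: 2243 − 3.5(301.7) = 1187
  N₂: 8437 (inert)
  CO₂: 0 + 2(301.7) = 603.5
  H₂O: 0 + 3(301.7) = 905.2
Total out = 11170 kmol; y_O₂ = 1187 / 11170 = 0.1063.

0.106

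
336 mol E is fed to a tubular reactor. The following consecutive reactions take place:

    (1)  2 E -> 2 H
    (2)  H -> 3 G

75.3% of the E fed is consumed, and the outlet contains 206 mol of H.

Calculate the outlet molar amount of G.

141 mol

Conversion of E: E consumed = 2ξ₁ = 0.753 × 336 → ξ₁ = 126.5 mol.
H balance: n_H = 0 + 2ξ₁ − 1ξ₂ = 206 → ξ₂ = (2·126.5 − 206)/1 = 47.01 mol.
Outlet amounts (n = n₀ + Σ ν·ξ):
  E: 336 − 2(126.5) = 82.99
  H: 0 + 2(126.5) − 1(47.01) = 206
  G: 0 + 3(47.01) = 141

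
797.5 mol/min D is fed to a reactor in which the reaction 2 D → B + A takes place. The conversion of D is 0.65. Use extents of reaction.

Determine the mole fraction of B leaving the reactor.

D reacted = 0.65 × 797.5 = 518.4 mol/min; ν_D = −2, so ξ = 518.4/2 = 259.2 mol/min.
Outlet amounts (n = n₀ + ν ξ):
  D: 797.5 − 2(259.2) = 279.1
  B: 0 + 1(259.2) = 259.2
  A: 0 + 1(259.2) = 259.2
Total out = 797.5 mol/min; y_B = 259.2 / 797.5 = 0.325.

0.325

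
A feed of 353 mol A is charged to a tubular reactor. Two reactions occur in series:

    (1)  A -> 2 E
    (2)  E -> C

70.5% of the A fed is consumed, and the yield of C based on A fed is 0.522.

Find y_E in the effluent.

Conversion of A: A consumed = 1ξ₁ = 0.705 × 353 → ξ₁ = 248.9 mol.
Yield of C: 1ξ₂ / 353 = 0.522 → ξ₂ = 184.3 mol.
Outlet amounts (n = n₀ + Σ ν·ξ):
  A: 353 − 1(248.9) = 104.1
  E: 0 + 2(248.9) − 1(184.3) = 313.5
  C: 0 + 1(184.3) = 184.3
Total out = 601.9 mol; y_E = 313.5 / 601.9 = 0.5208.

0.521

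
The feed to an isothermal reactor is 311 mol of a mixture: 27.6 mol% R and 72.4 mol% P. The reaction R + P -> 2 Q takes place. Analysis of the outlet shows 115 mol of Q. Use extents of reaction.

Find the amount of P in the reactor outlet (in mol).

For Q: n = n₀ + 2ξ → 115 = 0 + 2ξ, giving ξ = 57.5 mol.
Outlet amounts (n = n₀ + ν ξ):
  R: 85.84 − 1(57.5) = 28.34
  P: 225.2 − 1(57.5) = 167.7
  Q: 0 + 2(57.5) = 115

168 mol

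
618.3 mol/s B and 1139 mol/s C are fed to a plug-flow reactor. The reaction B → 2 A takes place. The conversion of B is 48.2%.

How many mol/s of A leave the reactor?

596 mol/s

B reacted = 0.482 × 618.3 = 298 mol/s; ν_B = −1, so ξ = 298/1 = 298 mol/s.
Outlet amounts (n = n₀ + ν ξ):
  B: 618.3 − 1(298) = 320.3
  A: 0 + 2(298) = 596
  C: 1139 (inert)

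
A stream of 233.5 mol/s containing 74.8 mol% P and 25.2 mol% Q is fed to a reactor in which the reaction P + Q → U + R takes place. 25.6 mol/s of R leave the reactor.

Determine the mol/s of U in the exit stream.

25.6 mol/s

For R: n = n₀ + 1ξ → 25.6 = 0 + 1ξ, giving ξ = 25.6 mol/s.
Outlet amounts (n = n₀ + ν ξ):
  P: 174.7 − 1(25.6) = 149.1
  Q: 58.84 − 1(25.6) = 33.24
  U: 0 + 1(25.6) = 25.6
  R: 0 + 1(25.6) = 25.6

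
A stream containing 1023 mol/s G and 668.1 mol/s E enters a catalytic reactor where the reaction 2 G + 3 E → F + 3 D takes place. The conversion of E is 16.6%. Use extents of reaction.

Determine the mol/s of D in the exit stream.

111 mol/s

E reacted = 0.166 × 668.1 = 110.9 mol/s; ν_E = −3, so ξ = 110.9/3 = 36.97 mol/s.
Outlet amounts (n = n₀ + ν ξ):
  G: 1023 − 2(36.97) = 949.1
  E: 668.1 − 3(36.97) = 557.2
  F: 0 + 1(36.97) = 36.97
  D: 0 + 3(36.97) = 110.9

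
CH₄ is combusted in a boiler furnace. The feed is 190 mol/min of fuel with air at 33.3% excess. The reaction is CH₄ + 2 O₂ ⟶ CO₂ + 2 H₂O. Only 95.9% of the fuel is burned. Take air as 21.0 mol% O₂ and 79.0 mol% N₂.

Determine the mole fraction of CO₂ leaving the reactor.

0.07

Stoichiometric O₂ = 2 × 190 = 380 mol/min; O₂ fed = 380 × 1.333 = 506.5 mol/min.
N₂ fed = 506.5 × 79/21 = 1906 mol/min.
Fuel reacted = 0.959 × 190 → ξ = 182.2 mol/min.
Outlet (n = n₀ + ν ξ):
  CH₄: 190 − 1(182.2) = 7.79
  O₂: 506.5 − 2(182.2) = 142.1
  N₂: 1906 (inert)
  CO₂: 0 + 1(182.2) = 182.2
  H₂O: 0 + 2(182.2) = 364.4
Total out = 2602 mol/min; y_CO₂ = 182.2 / 2602 = 0.07002.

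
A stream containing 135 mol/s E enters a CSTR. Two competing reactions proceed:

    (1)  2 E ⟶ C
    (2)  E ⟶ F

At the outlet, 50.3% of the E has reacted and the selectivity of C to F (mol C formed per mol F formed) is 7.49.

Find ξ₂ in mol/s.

ξ₂ = 4.25 mol/s

Conversion of E: E consumed = 0.503 × 135 = 67.91 mol/s = 2ξ₁ + 1ξ₂.
Selectivity: 1ξ₁ / (1ξ₂) = 7.49 → ξ₁ = 7.49 ξ₂.
Substitute: (2·7.49 + 1) ξ₂ = 67.91 → ξ₂ = 4.249 mol/s, ξ₁ = 31.83 mol/s.
Outlet amounts (n = n₀ + Σ ν·ξ):
  E: 135 − 2(31.83) − 1(4.249) = 67.09
  C: 0 + 1(31.83) = 31.83
  F: 0 + 1(4.249) = 4.249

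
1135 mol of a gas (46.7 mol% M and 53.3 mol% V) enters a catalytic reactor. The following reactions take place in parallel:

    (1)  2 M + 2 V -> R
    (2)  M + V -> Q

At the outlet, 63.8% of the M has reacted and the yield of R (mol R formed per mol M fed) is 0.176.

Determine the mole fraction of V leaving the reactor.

0.379

Yield of R: 1ξ₁ / 530 = 0.176 → ξ₁ = 93.29 mol.
Conversion of M: 2ξ₁ + 1ξ₂ = 0.638 × 530 = 338.2 → ξ₂ = 151.6 mol.
Outlet amounts (n = n₀ + Σ ν·ξ):
  M: 530 − 2(93.29) − 1(151.6) = 191.9
  V: 605 − 2(93.29) − 1(151.6) = 266.8
  R: 0 + 1(93.29) = 93.29
  Q: 0 + 1(151.6) = 151.6
Total out = 703.5 mol; y_V = 266.8 / 703.5 = 0.3792.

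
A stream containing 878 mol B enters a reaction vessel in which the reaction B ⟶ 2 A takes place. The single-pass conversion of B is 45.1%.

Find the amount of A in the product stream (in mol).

B reacted = 0.451 × 878 = 396 mol; ν_B = −1, so ξ = 396/1 = 396 mol.
Outlet amounts (n = n₀ + ν ξ):
  B: 878 − 1(396) = 482
  A: 0 + 2(396) = 792

792 mol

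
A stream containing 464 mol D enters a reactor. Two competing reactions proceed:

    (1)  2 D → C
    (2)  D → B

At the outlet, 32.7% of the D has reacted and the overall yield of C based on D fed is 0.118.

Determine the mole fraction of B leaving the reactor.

Yield of C: 1ξ₁ / 464 = 0.118 → ξ₁ = 54.75 mol.
Conversion of D: 2ξ₁ + 1ξ₂ = 0.327 × 464 = 151.7 → ξ₂ = 42.22 mol.
Outlet amounts (n = n₀ + Σ ν·ξ):
  D: 464 − 2(54.75) − 1(42.22) = 312.3
  C: 0 + 1(54.75) = 54.75
  B: 0 + 1(42.22) = 42.22
Total out = 409.2 mol; y_B = 42.22 / 409.2 = 0.1032.

0.103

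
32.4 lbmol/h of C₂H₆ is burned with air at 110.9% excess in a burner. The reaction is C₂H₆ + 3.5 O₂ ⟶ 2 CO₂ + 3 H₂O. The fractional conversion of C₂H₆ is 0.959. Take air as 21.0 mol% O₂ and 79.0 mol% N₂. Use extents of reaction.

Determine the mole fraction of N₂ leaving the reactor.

0.758

Stoichiometric O₂ = 3.5 × 32.4 = 113.4 lbmol/h; O₂ fed = 113.4 × 2.109 = 239.2 lbmol/h.
N₂ fed = 239.2 × 79/21 = 899.7 lbmol/h.
Fuel reacted = 0.959 × 32.4 → ξ = 31.07 lbmol/h.
Outlet (n = n₀ + ν ξ):
  C₂H₆: 32.4 − 1(31.07) = 1.328
  O₂: 239.2 − 3.5(31.07) = 130.4
  N₂: 899.7 (inert)
  CO₂: 0 + 2(31.07) = 62.14
  H₂O: 0 + 3(31.07) = 93.21
Total out = 1187 lbmol/h; y_N₂ = 899.7 / 1187 = 0.7581.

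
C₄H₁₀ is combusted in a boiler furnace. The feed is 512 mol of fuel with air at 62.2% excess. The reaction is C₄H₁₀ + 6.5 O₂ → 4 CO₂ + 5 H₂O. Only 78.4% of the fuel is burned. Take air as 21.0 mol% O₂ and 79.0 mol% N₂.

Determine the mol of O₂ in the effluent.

Stoichiometric O₂ = 6.5 × 512 = 3328 mol; O₂ fed = 3328 × 1.622 = 5398 mol.
N₂ fed = 5398 × 79/21 = 20310 mol.
Fuel reacted = 0.784 × 512 → ξ = 401.4 mol.
Outlet (n = n₀ + ν ξ):
  C₄H₁₀: 512 − 1(401.4) = 110.6
  O₂: 5398 − 6.5(401.4) = 2789
  N₂: 20310 (inert)
  CO₂: 0 + 4(401.4) = 1606
  H₂O: 0 + 5(401.4) = 2007

2790 mol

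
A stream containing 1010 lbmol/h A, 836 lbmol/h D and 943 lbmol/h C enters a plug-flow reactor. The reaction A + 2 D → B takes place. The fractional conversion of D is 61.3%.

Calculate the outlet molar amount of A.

754 lbmol/h

D reacted = 0.613 × 836 = 512.5 lbmol/h; ν_D = −2, so ξ = 512.5/2 = 256.2 lbmol/h.
Outlet amounts (n = n₀ + ν ξ):
  A: 1010 − 1(256.2) = 753.8
  D: 836 − 2(256.2) = 323.5
  B: 0 + 1(256.2) = 256.2
  C: 943 (inert)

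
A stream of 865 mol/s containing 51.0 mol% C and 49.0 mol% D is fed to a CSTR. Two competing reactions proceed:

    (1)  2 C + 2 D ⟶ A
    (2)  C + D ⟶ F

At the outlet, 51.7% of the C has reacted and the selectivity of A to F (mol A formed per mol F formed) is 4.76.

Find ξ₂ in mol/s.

ξ₂ = 21.7 mol/s

Conversion of C: C consumed = 0.517 × 441.1 = 228.1 mol/s = 2ξ₁ + 1ξ₂.
Selectivity: 1ξ₁ / (1ξ₂) = 4.76 → ξ₁ = 4.76 ξ₂.
Substitute: (2·4.76 + 1) ξ₂ = 228.1 → ξ₂ = 21.68 mol/s, ξ₁ = 103.2 mol/s.
Outlet amounts (n = n₀ + Σ ν·ξ):
  C: 441.1 − 2(103.2) − 1(21.68) = 213.1
  D: 423.9 − 2(103.2) − 1(21.68) = 195.8
  A: 0 + 1(103.2) = 103.2
  F: 0 + 1(21.68) = 21.68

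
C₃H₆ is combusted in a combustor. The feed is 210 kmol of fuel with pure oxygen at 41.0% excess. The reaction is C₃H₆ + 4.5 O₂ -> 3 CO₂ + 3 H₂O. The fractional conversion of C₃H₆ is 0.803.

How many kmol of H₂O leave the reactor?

Stoichiometric O₂ = 4.5 × 210 = 945 kmol; O₂ fed = 945 × 1.410 = 1332 kmol.
Fuel reacted = 0.803 × 210 → ξ = 168.6 kmol.
Outlet (n = n₀ + ν ξ):
  C₃H₆: 210 − 1(168.6) = 41.37
  O₂: 1332 − 4.5(168.6) = 573.6
  CO₂: 0 + 3(168.6) = 505.9
  H₂O: 0 + 3(168.6) = 505.9

506 kmol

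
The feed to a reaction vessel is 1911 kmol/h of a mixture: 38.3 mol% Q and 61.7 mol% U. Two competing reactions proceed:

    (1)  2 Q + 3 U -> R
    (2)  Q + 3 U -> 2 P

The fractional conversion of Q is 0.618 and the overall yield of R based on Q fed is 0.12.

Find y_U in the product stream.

0.0851

Yield of R: 1ξ₁ / 731.9 = 0.12 → ξ₁ = 87.83 kmol/h.
Conversion of Q: 2ξ₁ + 1ξ₂ = 0.618 × 731.9 = 452.3 → ξ₂ = 276.7 kmol/h.
Outlet amounts (n = n₀ + Σ ν·ξ):
  Q: 731.9 − 2(87.83) − 1(276.7) = 279.6
  U: 1179 − 3(87.83) − 3(276.7) = 85.61
  R: 0 + 1(87.83) = 87.83
  P: 0 + 2(276.7) = 553.3
Total out = 1006 kmol/h; y_U = 85.61 / 1006 = 0.08507.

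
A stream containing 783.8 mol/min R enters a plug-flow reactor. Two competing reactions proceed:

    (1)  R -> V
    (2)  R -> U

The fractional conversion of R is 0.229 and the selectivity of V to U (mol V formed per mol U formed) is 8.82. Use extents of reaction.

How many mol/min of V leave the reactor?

Conversion of R: R consumed = 0.229 × 783.8 = 179.5 mol/min = 1ξ₁ + 1ξ₂.
Selectivity: 1ξ₁ / (1ξ₂) = 8.82 → ξ₁ = 8.82 ξ₂.
Substitute: (1·8.82 + 1) ξ₂ = 179.5 → ξ₂ = 18.28 mol/min, ξ₁ = 161.2 mol/min.
Outlet amounts (n = n₀ + Σ ν·ξ):
  R: 783.8 − 1(161.2) − 1(18.28) = 604.3
  V: 0 + 1(161.2) = 161.2
  U: 0 + 1(18.28) = 18.28

161 mol/min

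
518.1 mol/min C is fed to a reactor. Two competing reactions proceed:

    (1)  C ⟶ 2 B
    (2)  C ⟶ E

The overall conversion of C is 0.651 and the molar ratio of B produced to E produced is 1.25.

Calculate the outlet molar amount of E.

Conversion of C: C consumed = 0.651 × 518.1 = 337.3 mol/min = 1ξ₁ + 1ξ₂.
Selectivity: 2ξ₁ / (1ξ₂) = 1.25 → ξ₁ = 0.625 ξ₂.
Substitute: (1·0.625 + 1) ξ₂ = 337.3 → ξ₂ = 207.6 mol/min, ξ₁ = 129.7 mol/min.
Outlet amounts (n = n₀ + Σ ν·ξ):
  C: 518.1 − 1(129.7) − 1(207.6) = 180.8
  B: 0 + 2(129.7) = 259.4
  E: 0 + 1(207.6) = 207.6

208 mol/min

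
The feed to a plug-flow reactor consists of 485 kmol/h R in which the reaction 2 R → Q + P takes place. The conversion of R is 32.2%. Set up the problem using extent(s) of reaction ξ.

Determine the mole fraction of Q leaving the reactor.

R reacted = 0.322 × 485 = 156.2 kmol/h; ν_R = −2, so ξ = 156.2/2 = 78.09 kmol/h.
Outlet amounts (n = n₀ + ν ξ):
  R: 485 − 2(78.09) = 328.8
  Q: 0 + 1(78.09) = 78.09
  P: 0 + 1(78.09) = 78.09
Total out = 485 kmol/h; y_Q = 78.09 / 485 = 0.161.

0.161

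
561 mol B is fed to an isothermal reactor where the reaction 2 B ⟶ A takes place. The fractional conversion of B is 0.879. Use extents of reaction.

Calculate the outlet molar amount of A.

247 mol

B reacted = 0.879 × 561 = 493.1 mol; ν_B = −2, so ξ = 493.1/2 = 246.6 mol.
Outlet amounts (n = n₀ + ν ξ):
  B: 561 − 2(246.6) = 67.88
  A: 0 + 1(246.6) = 246.6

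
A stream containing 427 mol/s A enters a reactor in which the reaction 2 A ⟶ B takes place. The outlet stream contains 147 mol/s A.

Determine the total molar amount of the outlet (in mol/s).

For A: n = n₀ − 2ξ → 147 = 427 − 2ξ, giving ξ = 140 mol/s.
Outlet amounts (n = n₀ + ν ξ):
  A: 427 − 2(140) = 147
  B: 0 + 1(140) = 140
Total out = 147 + 140 = 287 mol/s.

287 mol/s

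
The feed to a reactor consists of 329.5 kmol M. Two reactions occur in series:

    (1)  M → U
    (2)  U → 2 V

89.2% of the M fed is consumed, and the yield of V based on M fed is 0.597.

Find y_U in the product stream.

0.457

Conversion of M: M consumed = 1ξ₁ = 0.892 × 329.5 → ξ₁ = 293.9 kmol.
Yield of V: 2ξ₂ / 329.5 = 0.597 → ξ₂ = 98.36 kmol.
Outlet amounts (n = n₀ + Σ ν·ξ):
  M: 329.5 − 1(293.9) = 35.59
  U: 0 + 1(293.9) − 1(98.36) = 195.6
  V: 0 + 2(98.36) = 196.7
Total out = 427.9 kmol; y_U = 195.6 / 427.9 = 0.4571.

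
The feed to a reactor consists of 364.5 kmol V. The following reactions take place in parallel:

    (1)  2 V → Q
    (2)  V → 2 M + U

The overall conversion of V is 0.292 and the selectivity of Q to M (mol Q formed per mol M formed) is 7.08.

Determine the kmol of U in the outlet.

3.63 kmol

Conversion of V: V consumed = 0.292 × 364.5 = 106.4 kmol = 2ξ₁ + 1ξ₂.
Selectivity: 1ξ₁ / (2ξ₂) = 7.08 → ξ₁ = 14.16 ξ₂.
Substitute: (2·14.16 + 1) ξ₂ = 106.4 → ξ₂ = 3.63 kmol, ξ₁ = 51.4 kmol.
Outlet amounts (n = n₀ + Σ ν·ξ):
  V: 364.5 − 2(51.4) − 1(3.63) = 258.1
  Q: 0 + 1(51.4) = 51.4
  M: 0 + 2(3.63) = 7.26
  U: 0 + 1(3.63) = 3.63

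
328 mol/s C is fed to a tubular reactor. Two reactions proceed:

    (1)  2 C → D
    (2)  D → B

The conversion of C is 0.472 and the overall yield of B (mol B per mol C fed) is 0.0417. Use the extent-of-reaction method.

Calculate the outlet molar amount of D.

Conversion of C: C consumed = 2ξ₁ = 0.472 × 328 → ξ₁ = 77.41 mol/s.
Yield of B: 1ξ₂ / 328 = 0.0417 → ξ₂ = 13.68 mol/s.
Outlet amounts (n = n₀ + Σ ν·ξ):
  C: 328 − 2(77.41) = 173.2
  D: 0 + 1(77.41) − 1(13.68) = 63.73
  B: 0 + 1(13.68) = 13.68

63.7 mol/s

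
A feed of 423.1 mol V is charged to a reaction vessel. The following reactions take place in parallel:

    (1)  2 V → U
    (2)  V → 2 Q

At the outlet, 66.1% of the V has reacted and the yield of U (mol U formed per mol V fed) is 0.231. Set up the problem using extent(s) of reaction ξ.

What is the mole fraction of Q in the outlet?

0.411

Yield of U: 1ξ₁ / 423.1 = 0.231 → ξ₁ = 97.74 mol.
Conversion of V: 2ξ₁ + 1ξ₂ = 0.661 × 423.1 = 279.7 → ξ₂ = 84.2 mol.
Outlet amounts (n = n₀ + Σ ν·ξ):
  V: 423.1 − 2(97.74) − 1(84.2) = 143.4
  U: 0 + 1(97.74) = 97.74
  Q: 0 + 2(84.2) = 168.4
Total out = 409.6 mol; y_Q = 168.4 / 409.6 = 0.4112.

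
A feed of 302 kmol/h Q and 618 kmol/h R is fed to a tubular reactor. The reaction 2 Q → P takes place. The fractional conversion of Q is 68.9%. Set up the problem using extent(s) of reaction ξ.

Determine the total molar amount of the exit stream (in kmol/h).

816 kmol/h

Q reacted = 0.689 × 302 = 208.1 kmol/h; ν_Q = −2, so ξ = 208.1/2 = 104 kmol/h.
Outlet amounts (n = n₀ + ν ξ):
  Q: 302 − 2(104) = 93.92
  P: 0 + 1(104) = 104
  R: 618 (inert)
Total out = 93.92 + 104 + 618 = 816 kmol/h.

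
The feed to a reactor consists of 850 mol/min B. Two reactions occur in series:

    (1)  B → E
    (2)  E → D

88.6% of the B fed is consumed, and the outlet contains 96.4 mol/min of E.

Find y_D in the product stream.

Conversion of B: B consumed = 1ξ₁ = 0.886 × 850 → ξ₁ = 753.1 mol/min.
E balance: n_E = 0 + 1ξ₁ − 1ξ₂ = 96.4 → ξ₂ = (1·753.1 − 96.4)/1 = 656.7 mol/min.
Outlet amounts (n = n₀ + Σ ν·ξ):
  B: 850 − 1(753.1) = 96.9
  E: 0 + 1(753.1) − 1(656.7) = 96.4
  D: 0 + 1(656.7) = 656.7
Total out = 850 mol/min; y_D = 656.7 / 850 = 0.7726.

0.773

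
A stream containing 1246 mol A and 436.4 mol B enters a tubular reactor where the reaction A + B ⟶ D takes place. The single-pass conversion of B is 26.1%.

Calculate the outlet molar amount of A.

1130 mol

B reacted = 0.261 × 436.4 = 113.9 mol; ν_B = −1, so ξ = 113.9/1 = 113.9 mol.
Outlet amounts (n = n₀ + ν ξ):
  A: 1246 − 1(113.9) = 1132
  B: 436.4 − 1(113.9) = 322.5
  D: 0 + 1(113.9) = 113.9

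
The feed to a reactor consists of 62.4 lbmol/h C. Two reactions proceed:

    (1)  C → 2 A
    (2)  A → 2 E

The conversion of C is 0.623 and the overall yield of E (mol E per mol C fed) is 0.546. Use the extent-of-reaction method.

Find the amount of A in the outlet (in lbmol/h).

Conversion of C: C consumed = 1ξ₁ = 0.623 × 62.4 → ξ₁ = 38.88 lbmol/h.
Yield of E: 2ξ₂ / 62.4 = 0.546 → ξ₂ = 17.04 lbmol/h.
Outlet amounts (n = n₀ + Σ ν·ξ):
  C: 62.4 − 1(38.88) = 23.52
  A: 0 + 2(38.88) − 1(17.04) = 60.72
  E: 0 + 2(17.04) = 34.07

60.7 lbmol/h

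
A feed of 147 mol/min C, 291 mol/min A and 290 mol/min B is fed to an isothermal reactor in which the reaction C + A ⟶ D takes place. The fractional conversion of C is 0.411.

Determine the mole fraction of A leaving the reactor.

0.345

C reacted = 0.411 × 147 = 60.42 mol/min; ν_C = −1, so ξ = 60.42/1 = 60.42 mol/min.
Outlet amounts (n = n₀ + ν ξ):
  C: 147 − 1(60.42) = 86.58
  A: 291 − 1(60.42) = 230.6
  D: 0 + 1(60.42) = 60.42
  B: 290 (inert)
Total out = 667.6 mol/min; y_A = 230.6 / 667.6 = 0.3454.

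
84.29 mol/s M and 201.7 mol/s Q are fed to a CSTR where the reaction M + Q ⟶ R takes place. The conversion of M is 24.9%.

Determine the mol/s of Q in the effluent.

M reacted = 0.249 × 84.29 = 20.99 mol/s; ν_M = −1, so ξ = 20.99/1 = 20.99 mol/s.
Outlet amounts (n = n₀ + ν ξ):
  M: 84.29 − 1(20.99) = 63.3
  Q: 201.7 − 1(20.99) = 180.7
  R: 0 + 1(20.99) = 20.99

181 mol/s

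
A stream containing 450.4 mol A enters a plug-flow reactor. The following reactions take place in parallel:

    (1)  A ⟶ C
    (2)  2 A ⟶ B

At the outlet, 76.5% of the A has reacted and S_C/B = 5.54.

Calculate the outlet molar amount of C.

253 mol

Conversion of A: A consumed = 0.765 × 450.4 = 344.6 mol = 1ξ₁ + 2ξ₂.
Selectivity: 1ξ₁ / (1ξ₂) = 5.54 → ξ₁ = 5.54 ξ₂.
Substitute: (1·5.54 + 2) ξ₂ = 344.6 → ξ₂ = 45.7 mol, ξ₁ = 253.2 mol.
Outlet amounts (n = n₀ + Σ ν·ξ):
  A: 450.4 − 1(253.2) − 2(45.7) = 105.8
  C: 0 + 1(253.2) = 253.2
  B: 0 + 1(45.7) = 45.7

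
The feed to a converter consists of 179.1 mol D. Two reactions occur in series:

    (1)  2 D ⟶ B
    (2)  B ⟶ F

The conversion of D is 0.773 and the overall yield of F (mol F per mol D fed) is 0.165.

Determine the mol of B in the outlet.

39.7 mol

Conversion of D: D consumed = 2ξ₁ = 0.773 × 179.1 → ξ₁ = 69.22 mol.
Yield of F: 1ξ₂ / 179.1 = 0.165 → ξ₂ = 29.55 mol.
Outlet amounts (n = n₀ + Σ ν·ξ):
  D: 179.1 − 2(69.22) = 40.66
  B: 0 + 1(69.22) − 1(29.55) = 39.67
  F: 0 + 1(29.55) = 29.55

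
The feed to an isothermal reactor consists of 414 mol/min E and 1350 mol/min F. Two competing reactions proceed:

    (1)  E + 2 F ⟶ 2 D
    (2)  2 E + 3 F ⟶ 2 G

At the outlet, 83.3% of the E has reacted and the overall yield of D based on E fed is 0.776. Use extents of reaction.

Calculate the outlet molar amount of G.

Yield of D: 2ξ₁ / 414 = 0.776 → ξ₁ = 160.6 mol/min.
Conversion of E: 1ξ₁ + 2ξ₂ = 0.833 × 414 = 344.9 → ξ₂ = 92.11 mol/min.
Outlet amounts (n = n₀ + Σ ν·ξ):
  E: 414 − 1(160.6) − 2(92.11) = 69.14
  F: 1350 − 2(160.6) − 3(92.11) = 752.4
  D: 0 + 2(160.6) = 321.3
  G: 0 + 2(92.11) = 184.2

184 mol/min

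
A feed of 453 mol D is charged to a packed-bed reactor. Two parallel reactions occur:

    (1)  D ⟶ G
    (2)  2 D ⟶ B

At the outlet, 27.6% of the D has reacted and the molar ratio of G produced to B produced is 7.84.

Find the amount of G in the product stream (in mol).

99.6 mol

Conversion of D: D consumed = 0.276 × 453 = 125 mol = 1ξ₁ + 2ξ₂.
Selectivity: 1ξ₁ / (1ξ₂) = 7.84 → ξ₁ = 7.84 ξ₂.
Substitute: (1·7.84 + 2) ξ₂ = 125 → ξ₂ = 12.71 mol, ξ₁ = 99.62 mol.
Outlet amounts (n = n₀ + Σ ν·ξ):
  D: 453 − 1(99.62) − 2(12.71) = 328
  G: 0 + 1(99.62) = 99.62
  B: 0 + 1(12.71) = 12.71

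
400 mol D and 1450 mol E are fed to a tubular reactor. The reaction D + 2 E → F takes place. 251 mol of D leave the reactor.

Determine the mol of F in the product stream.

149 mol

For D: n = n₀ − 1ξ → 251 = 400 − 1ξ, giving ξ = 149 mol.
Outlet amounts (n = n₀ + ν ξ):
  D: 400 − 1(149) = 251
  E: 1450 − 2(149) = 1152
  F: 0 + 1(149) = 149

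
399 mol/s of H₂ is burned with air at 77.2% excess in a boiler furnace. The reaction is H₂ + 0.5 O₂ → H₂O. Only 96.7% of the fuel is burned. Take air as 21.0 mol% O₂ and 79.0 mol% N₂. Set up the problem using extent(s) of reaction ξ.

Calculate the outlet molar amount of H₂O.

Stoichiometric O₂ = 0.5 × 399 = 199.5 mol/s; O₂ fed = 199.5 × 1.772 = 353.5 mol/s.
N₂ fed = 353.5 × 79/21 = 1330 mol/s.
Fuel reacted = 0.967 × 399 → ξ = 385.8 mol/s.
Outlet (n = n₀ + ν ξ):
  H₂: 399 − 1(385.8) = 13.17
  O₂: 353.5 − 0.5(385.8) = 160.6
  N₂: 1330 (inert)
  H₂O: 0 + 1(385.8) = 385.8

386 mol/s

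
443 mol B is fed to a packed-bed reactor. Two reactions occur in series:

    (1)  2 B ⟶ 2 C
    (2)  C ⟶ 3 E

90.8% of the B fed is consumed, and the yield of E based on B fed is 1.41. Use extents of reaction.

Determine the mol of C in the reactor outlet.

Conversion of B: B consumed = 2ξ₁ = 0.908 × 443 → ξ₁ = 201.1 mol.
Yield of E: 3ξ₂ / 443 = 1.41 → ξ₂ = 208.2 mol.
Outlet amounts (n = n₀ + Σ ν·ξ):
  B: 443 − 2(201.1) = 40.76
  C: 0 + 2(201.1) − 1(208.2) = 194
  E: 0 + 3(208.2) = 624.6

194 mol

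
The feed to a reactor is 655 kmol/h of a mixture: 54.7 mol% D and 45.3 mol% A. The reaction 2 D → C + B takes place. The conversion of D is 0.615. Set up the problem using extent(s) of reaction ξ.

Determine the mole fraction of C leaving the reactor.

D reacted = 0.615 × 358.3 = 220.3 kmol/h; ν_D = −2, so ξ = 220.3/2 = 110.2 kmol/h.
Outlet amounts (n = n₀ + ν ξ):
  D: 358.3 − 2(110.2) = 137.9
  C: 0 + 1(110.2) = 110.2
  B: 0 + 1(110.2) = 110.2
  A: 296.7 (inert)
Total out = 655 kmol/h; y_C = 110.2 / 655 = 0.1682.

0.168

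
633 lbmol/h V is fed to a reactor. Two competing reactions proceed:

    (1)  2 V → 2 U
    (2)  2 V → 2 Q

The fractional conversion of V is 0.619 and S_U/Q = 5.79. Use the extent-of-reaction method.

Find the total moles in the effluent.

Conversion of V: V consumed = 0.619 × 633 = 391.8 lbmol/h = 2ξ₁ + 2ξ₂.
Selectivity: 2ξ₁ / (2ξ₂) = 5.79 → ξ₁ = 5.79 ξ₂.
Substitute: (2·5.79 + 2) ξ₂ = 391.8 → ξ₂ = 28.85 lbmol/h, ξ₁ = 167.1 lbmol/h.
Outlet amounts (n = n₀ + Σ ν·ξ):
  V: 633 − 2(167.1) − 2(28.85) = 241.2
  U: 0 + 2(167.1) = 334.1
  Q: 0 + 2(28.85) = 57.71
Total out = 241.2 + 334.1 + 57.71 = 633 lbmol/h.

633 lbmol/h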